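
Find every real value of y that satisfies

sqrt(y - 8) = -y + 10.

Square both sides: y - 8 = (-y + 10)^2.
Expand and rearrange: y^2 - 21y + 108 = 0.
Solving gives y = 12 or y = 9.
Check each candidate in the original equation:
  y = 12: sqrt(4) = 2, while -y + 10 = -2 — extraneous.
  y = 9: sqrt(1) = 1, while -y + 10 = 1 — valid.

y = 9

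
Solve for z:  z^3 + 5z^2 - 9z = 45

Rearrange: z^3 + 5z^2 - 9z - 45 = 0.
Possible rational roots are divisors of -45. Testing z = -5 gives 0, so (z + 5) is a factor.
Divide: z^3 + 5z^2 - 9z - 45 = (z + 5)(z^2 - 9).
Factor the quadratic: z = 3 or z = -3.

z = -5 or z = -3 or z = 3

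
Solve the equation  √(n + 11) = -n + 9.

Square both sides: n + 11 = (-n + 9)².
Expand and rearrange: n² - 19n + 70 = 0.
Solving gives n = 14 or n = 5.
Check each candidate in the original equation:
  n = 14: √(25) = 5, while -n + 9 = -5 — extraneous.
  n = 5: √(16) = 4, while -n + 9 = 4 — valid.

n = 5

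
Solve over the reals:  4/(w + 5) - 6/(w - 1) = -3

Multiply both sides by (w + 5)(w - 1):
4(w - 1) - 6(w + 5) = -3(w + 5)(w - 1).
Expand and collect terms: -3w² - 10w + 49 = 0.
By the quadratic formula, w = (10 ± √688) / -6, so w ≈ -6.0383 or w ≈ 2.705.
Neither value makes a denominator zero (w ≠ -5, w ≠ 1), so both are valid.

w = -6.0383 or w = 2.705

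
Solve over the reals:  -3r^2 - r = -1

Rearrange to standard form: -3r^2 - r + 1 = 0.
Discriminant: (-1)^2 - 4*(-3)*1 = 13.
Quadratic formula: r = (1 +/- sqrt(13)) / (-6).
So r = -sqrt(13)/6 - 1/6 ~= -0.7676 or r = -1/6 + sqrt(13)/6 ~= 0.4343.

r = -0.7676 or r = 0.4343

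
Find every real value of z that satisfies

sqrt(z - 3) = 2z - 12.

Square both sides: z - 3 = (2z - 12)^2.
Expand and rearrange: 4z^2 - 49z + 147 = 0.
Solving gives z = 7 or z = 5.25.
Check each candidate in the original equation:
  z = 7: sqrt(4) = 2, while 2z - 12 = 2 — valid.
  z = 5.25: sqrt(2.25) = 1.5, while 2z - 12 = -1.5 — extraneous.

z = 7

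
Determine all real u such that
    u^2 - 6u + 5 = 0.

u = 1 or u = 5

Factor: (u - 5)(u - 1) = 0.
So u = 5 or u = 1.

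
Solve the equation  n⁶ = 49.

n = -1.9129 or n = 1.9129

Let u = n³. The equation becomes u² - 49 = 0.
Factor: (u - 7)(u + 7) = 0, so u = 7 or u = -7.
n³ = 7 gives n = ∛(7) ≈ 1.9129.
n³ = -7 gives n = -∛(7) ≈ -1.9129.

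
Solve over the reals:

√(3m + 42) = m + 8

m = -2

Square both sides: 3m + 42 = (m + 8)².
Expand and rearrange: m² + 13m + 22 = 0.
Solving gives m = -2 or m = -11.
Check each candidate in the original equation:
  m = -2: √(36) = 6, while m + 8 = 6 — valid.
  m = -11: √(9) = 3, while m + 8 = -3 — extraneous.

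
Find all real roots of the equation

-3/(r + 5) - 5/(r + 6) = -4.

r = -5.5 or r = -3.5

Multiply both sides by (r + 5)(r + 6):
-3(r + 6) - 5(r + 5) = -4(r + 5)(r + 6).
Expand and collect terms: -4r^2 - 36r - 77 = 0.
Factor or apply the quadratic formula: r = -5.5 or r = -3.5.
Neither value makes a denominator zero (r != -5, r != -6), so both are valid.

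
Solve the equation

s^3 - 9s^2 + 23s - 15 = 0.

s = 1 or s = 3 or s = 5

Possible rational roots are divisors of -15. Testing s = 5 gives 0, so (s - 5) is a factor.
Divide: s^3 - 9s^2 + 23s - 15 = (s - 5)(s^2 - 4s + 3).
Factor the quadratic: s = 3 or s = 1.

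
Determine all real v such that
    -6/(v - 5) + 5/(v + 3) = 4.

Multiply both sides by (v - 5)(v + 3):
-6(v + 3) + 5(v - 5) = 4(v - 5)(v + 3).
Expand and collect terms: 4v^2 - 7v - 17 = 0.
By the quadratic formula, v = (7 +/- sqrt(321)) / 8, so v ~= 3.1146 or v ~= -1.3646.
Neither value makes a denominator zero (v != 5, v != -3), so both are valid.

v = -1.3646 or v = 3.1146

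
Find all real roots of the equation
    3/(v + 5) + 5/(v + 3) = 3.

v = -4.5226 or v = -0.8107

Multiply both sides by (v + 5)(v + 3):
3(v + 3) + 5(v + 5) = 3(v + 5)(v + 3).
Expand and collect terms: 3v^2 + 16v + 11 = 0.
By the quadratic formula, v = (-16 +/- sqrt(124)) / 6, so v ~= -0.8107 or v ~= -4.5226.
Neither value makes a denominator zero (v != -5, v != -3), so both are valid.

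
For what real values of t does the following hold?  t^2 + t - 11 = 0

Discriminant: (1)^2 - 4*1*(-11) = 45.
Quadratic formula: t = (-1 +/- sqrt(45)) / 2.
So t = -1/2 + 3*sqrt(5)/2 ~= 2.8541 or t = -3*sqrt(5)/2 - 1/2 ~= -3.8541.

t = -3.8541 or t = 2.8541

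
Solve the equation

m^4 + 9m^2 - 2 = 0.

m = -0.4658 or m = 0.4658

Let u = m^2. The equation becomes u^2 + 9u - 2 = 0.
By the quadratic formula, u = -9/2 + sqrt(89)/2 or u = -sqrt(89)/2 - 9/2.
m^2 = -9/2 + sqrt(89)/2 gives m = +/-sqrt(-9/2 + sqrt(89)/2) ~= +/-0.4658.
m^2 = -sqrt(89)/2 - 9/2 < 0 has no real solution.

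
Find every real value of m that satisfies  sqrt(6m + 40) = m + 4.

m = 4

Square both sides: 6m + 40 = (m + 4)^2.
Expand and rearrange: m^2 + 2m - 24 = 0.
Solving gives m = 4 or m = -6.
Check each candidate in the original equation:
  m = 4: sqrt(64) = 8, while m + 4 = 8 — valid.
  m = -6: sqrt(4) = 2, while m + 4 = -2 — extraneous.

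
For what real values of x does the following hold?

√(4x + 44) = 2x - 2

x = 5

Square both sides: 4x + 44 = (2x - 2)².
Expand and rearrange: 4x² - 12x - 40 = 0.
Solving gives x = 5 or x = -2.
Check each candidate in the original equation:
  x = 5: √(64) = 8, while 2x - 2 = 8 — valid.
  x = -2: √(36) = 6, while 2x - 2 = -6 — extraneous.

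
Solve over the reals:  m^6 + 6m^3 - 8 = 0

Let u = m^3. The equation becomes u^2 + 6u - 8 = 0.
By the quadratic formula, u = -3 + sqrt(17) or u = -sqrt(17) - 3.
m^3 = -3 + sqrt(17) gives m = (-3 + sqrt(17))^(1/3) ~= 1.0395.
m^3 = -sqrt(17) - 3 gives m = -(3 + sqrt(17))^(1/3) ~= -1.9241.

m = -1.9241 or m = 1.0395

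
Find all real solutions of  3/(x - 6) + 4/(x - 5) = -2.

x = 1.8625 or x = 5.6375

Multiply both sides by (x - 6)(x - 5):
3(x - 5) + 4(x - 6) = -2(x - 6)(x - 5).
Expand and collect terms: -2x^2 + 15x - 21 = 0.
By the quadratic formula, x = (-15 +/- sqrt(57)) / -4, so x ~= 1.8625 or x ~= 5.6375.
Neither value makes a denominator zero (x != 6, x != 5), so both are valid.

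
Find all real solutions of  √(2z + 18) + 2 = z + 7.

Isolate the radical: √(2z + 18) = z + 5.
Square both sides: 2z + 18 = (z + 5)².
Expand and rearrange: z² + 8z + 7 = 0.
Solving gives z = -1 or z = -7.
Check each candidate in the original equation:
  z = -1: √(16) = 4, while z + 5 = 4 — valid.
  z = -7: √(4) = 2, while z + 5 = -2 — extraneous.

z = -1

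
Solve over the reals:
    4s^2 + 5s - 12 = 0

s = -2.4664 or s = 1.2164

Discriminant: (5)^2 - 4*4*(-12) = 217.
Quadratic formula: s = (-5 +/- sqrt(217)) / 8.
So s = -5/8 + sqrt(217)/8 ~= 1.2164 or s = -sqrt(217)/8 - 5/8 ~= -2.4664.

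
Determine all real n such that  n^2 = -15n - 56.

n = -8 or n = -7

Bring every term to one side: n^2 + 15n + 56 = 0.
Factor: (n + 7)(n + 8) = 0.
So n = -7 or n = -8.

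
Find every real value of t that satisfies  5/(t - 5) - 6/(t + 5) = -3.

Multiply both sides by (t - 5)(t + 5):
5(t + 5) - 6(t - 5) = -3(t - 5)(t + 5).
Expand and collect terms: -3t^2 + t + 20 = 0.
By the quadratic formula, t = (-1 +/- sqrt(241)) / -6, so t ~= -2.4207 or t ~= 2.754.
Neither value makes a denominator zero (t != 5, t != -5), so both are valid.

t = -2.4207 or t = 2.754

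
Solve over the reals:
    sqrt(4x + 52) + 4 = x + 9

x = 3

Isolate the radical: sqrt(4x + 52) = x + 5.
Square both sides: 4x + 52 = (x + 5)^2.
Expand and rearrange: x^2 + 6x - 27 = 0.
Solving gives x = 3 or x = -9.
Check each candidate in the original equation:
  x = 3: sqrt(64) = 8, while x + 5 = 8 — valid.
  x = -9: sqrt(16) = 4, while x + 5 = -4 — extraneous.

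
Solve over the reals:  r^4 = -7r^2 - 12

Let u = r^2. The equation becomes u^2 + 7u + 12 = 0.
Factor: (u + 4)(u + 3) = 0, so u = -4 or u = -3.
r^2 = -4 < 0 has no real solution.
r^2 = -3 < 0 has no real solution.

No real solutions.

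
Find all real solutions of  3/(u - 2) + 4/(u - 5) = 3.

u = 2.6391 or u = 6.6943

Multiply both sides by (u - 2)(u - 5):
3(u - 5) + 4(u - 2) = 3(u - 2)(u - 5).
Expand and collect terms: 3u^2 - 28u + 53 = 0.
By the quadratic formula, u = (28 +/- sqrt(148)) / 6, so u ~= 6.6943 or u ~= 2.6391.
Neither value makes a denominator zero (u != 2, u != 5), so both are valid.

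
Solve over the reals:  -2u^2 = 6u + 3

Rearrange to standard form: -2u^2 - 6u - 3 = 0.
Discriminant: (-6)^2 - 4*(-2)*(-3) = 12.
Quadratic formula: u = (6 +/- sqrt(12)) / (-4).
So u = -3/2 - sqrt(3)/2 ~= -2.366 or u = -3/2 + sqrt(3)/2 ~= -0.634.

u = -2.366 or u = -0.634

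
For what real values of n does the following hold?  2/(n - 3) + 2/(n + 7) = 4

Multiply both sides by (n - 3)(n + 7):
2(n + 7) + 2(n - 3) = 4(n - 3)(n + 7).
Expand and collect terms: 4n^2 + 12n - 92 = 0.
By the quadratic formula, n = (-12 +/- sqrt(1616)) / 8, so n ~= 3.5249 or n ~= -6.5249.
Neither value makes a denominator zero (n != 3, n != -7), so both are valid.

n = -6.5249 or n = 3.5249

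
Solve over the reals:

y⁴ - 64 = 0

Let u = y². The equation becomes u² - 64 = 0.
Factor: (u - 8)(u + 8) = 0, so u = 8 or u = -8.
y² = 8 gives y = ±2·√(2) ≈ ±2.8284.
y² = -8 < 0 has no real solution.

y = -2.8284 or y = 2.8284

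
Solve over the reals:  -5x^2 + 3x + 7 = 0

Discriminant: (3)^2 - 4*(-5)*7 = 149.
Quadratic formula: x = (-3 +/- sqrt(149)) / (-10).
So x = 3/10 - sqrt(149)/10 ~= -0.9207 or x = 3/10 + sqrt(149)/10 ~= 1.5207.

x = -0.9207 or x = 1.5207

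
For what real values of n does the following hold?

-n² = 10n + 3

n = -9.6904 or n = -0.3096

Rearrange to standard form: -n² - 10n - 3 = 0.
Discriminant: (-10)² − 4·(-1)·(-3) = 88.
Quadratic formula: n = (10 ± √88) / (-2).
So n = -5 - √(22) ≈ -9.6904 or n = -5 + √(22) ≈ -0.3096.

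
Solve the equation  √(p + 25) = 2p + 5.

Square both sides: p + 25 = (2p + 5)².
Expand and rearrange: 4p² + 19p = 0.
Solving gives p = 0 or p = -4.75.
Check each candidate in the original equation:
  p = 0: √(25) = 5, while 2p + 5 = 5 — valid.
  p = -4.75: √(20.25) = 4.5, while 2p + 5 = -4.5 — extraneous.

p = 0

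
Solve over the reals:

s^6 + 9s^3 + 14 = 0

Let u = s^3. The equation becomes u^2 + 9u + 14 = 0.
Factor: (u + 7)(u + 2) = 0, so u = -7 or u = -2.
s^3 = -7 gives s = -(7)^(1/3) ~= -1.9129.
s^3 = -2 gives s = -(2)^(1/3) ~= -1.2599.

s = -1.9129 or s = -1.2599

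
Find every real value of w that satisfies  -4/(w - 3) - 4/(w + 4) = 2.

w = -6.5311 or w = 1.5311

Multiply both sides by (w - 3)(w + 4):
-4(w + 4) - 4(w - 3) = 2(w - 3)(w + 4).
Expand and collect terms: 2w^2 + 10w - 20 = 0.
By the quadratic formula, w = (-10 +/- sqrt(260)) / 4, so w ~= 1.5311 or w ~= -6.5311.
Neither value makes a denominator zero (w != 3, w != -4), so both are valid.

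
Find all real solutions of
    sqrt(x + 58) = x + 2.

Square both sides: x + 58 = (x + 2)^2.
Expand and rearrange: x^2 + 3x - 54 = 0.
Solving gives x = 6 or x = -9.
Check each candidate in the original equation:
  x = 6: sqrt(64) = 8, while x + 2 = 8 — valid.
  x = -9: sqrt(49) = 7, while x + 2 = -7 — extraneous.

x = 6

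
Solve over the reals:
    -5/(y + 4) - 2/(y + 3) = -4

Multiply both sides by (y + 4)(y + 3):
-5(y + 3) - 2(y + 4) = -4(y + 4)(y + 3).
Expand and collect terms: -4y^2 - 21y - 25 = 0.
By the quadratic formula, y = (21 +/- sqrt(41)) / -8, so y ~= -3.4254 or y ~= -1.8246.
Neither value makes a denominator zero (y != -4, y != -3), so both are valid.

y = -3.4254 or y = -1.8246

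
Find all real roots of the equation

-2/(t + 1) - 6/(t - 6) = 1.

t = -5.2749 or t = 2.2749

Multiply both sides by (t + 1)(t - 6):
-2(t - 6) - 6(t + 1) = (t + 1)(t - 6).
Expand and collect terms: t² + 3t - 12 = 0.
By the quadratic formula, t = (-3 ± √57) / 2, so t ≈ 2.2749 or t ≈ -5.2749.
Neither value makes a denominator zero (t ≠ -1, t ≠ 6), so both are valid.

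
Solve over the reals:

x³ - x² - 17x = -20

Rearrange: x³ - x² - 17x + 20 = 0.
Possible rational roots are divisors of 20. Testing x = 4 gives 0, so (x - 4) is a factor.
Divide: x³ - x² - 17x + 20 = (x - 4)(x² + 3x - 5).
Apply the quadratic formula to x² + 3x - 5 = 0: x = (-3 ± √29)/2, i.e. x ≈ 1.1926 or x ≈ -4.1926.

x = -4.1926 or x = 1.1926 or x = 4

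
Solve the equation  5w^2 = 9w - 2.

w = 0.2597 or w = 1.5403

Rearrange to standard form: 5w^2 - 9w + 2 = 0.
Discriminant: (-9)^2 - 4*5*2 = 41.
Quadratic formula: w = (9 +/- sqrt(41)) / 10.
So w = sqrt(41)/10 + 9/10 ~= 1.5403 or w = 9/10 - sqrt(41)/10 ~= 0.2597.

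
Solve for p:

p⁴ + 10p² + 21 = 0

No real solutions.

Let u = p². The equation becomes u² + 10u + 21 = 0.
Factor: (u + 3)(u + 7) = 0, so u = -3 or u = -7.
p² = -3 < 0 has no real solution.
p² = -7 < 0 has no real solution.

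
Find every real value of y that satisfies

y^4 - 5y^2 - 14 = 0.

Let u = y^2. The equation becomes u^2 - 5u - 14 = 0.
Factor: (u + 2)(u - 7) = 0, so u = -2 or u = 7.
y^2 = -2 < 0 has no real solution.
y^2 = 7 gives y = +/-sqrt(7) ~= +/-2.6458.

y = -2.6458 or y = 2.6458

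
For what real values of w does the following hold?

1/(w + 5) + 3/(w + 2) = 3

w = -4.7554 or w = -0.9112

Multiply both sides by (w + 5)(w + 2):
(w + 2) + 3(w + 5) = 3(w + 5)(w + 2).
Expand and collect terms: 3w^2 + 17w + 13 = 0.
By the quadratic formula, w = (-17 +/- sqrt(133)) / 6, so w ~= -0.9112 or w ~= -4.7554.
Neither value makes a denominator zero (w != -5, w != -2), so both are valid.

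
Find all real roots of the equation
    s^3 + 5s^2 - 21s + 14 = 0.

s = -7.8875 or s = 0.8875 or s = 2

Possible rational roots are divisors of 14. Testing s = 2 gives 0, so (s - 2) is a factor.
Divide: s^3 + 5s^2 - 21s + 14 = (s - 2)(s^2 + 7s - 7).
Apply the quadratic formula to s^2 + 7s - 7 = 0: s = (-7 +/- sqrt(77))/2, i.e. s ~= 0.8875 or s ~= -7.8875.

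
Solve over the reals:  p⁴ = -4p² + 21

p = -1.7321 or p = 1.7321

Let u = p². The equation becomes u² + 4u - 21 = 0.
Factor: (u - 3)(u + 7) = 0, so u = 3 or u = -7.
p² = 3 gives p = ±√(3) ≈ ±1.7321.
p² = -7 < 0 has no real solution.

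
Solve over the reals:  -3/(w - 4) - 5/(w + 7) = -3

w = -5.4922 or w = 5.1588

Multiply both sides by (w - 4)(w + 7):
-3(w + 7) - 5(w - 4) = -3(w - 4)(w + 7).
Expand and collect terms: -3w² - w + 85 = 0.
By the quadratic formula, w = (1 ± √1021) / -6, so w ≈ -5.4922 or w ≈ 5.1588.
Neither value makes a denominator zero (w ≠ 4, w ≠ -7), so both are valid.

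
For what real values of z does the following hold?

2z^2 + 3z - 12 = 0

Discriminant: (3)^2 - 4*2*(-12) = 105.
Quadratic formula: z = (-3 +/- sqrt(105)) / 4.
So z = -3/4 + sqrt(105)/4 ~= 1.8117 or z = -sqrt(105)/4 - 3/4 ~= -3.3117.

z = -3.3117 or z = 1.8117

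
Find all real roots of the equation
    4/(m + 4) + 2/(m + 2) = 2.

Multiply both sides by (m + 4)(m + 2):
4(m + 2) + 2(m + 4) = 2(m + 4)(m + 2).
Expand and collect terms: 2m^2 + 6m = 0.
Factor or apply the quadratic formula: m = 0 or m = -3.
Neither value makes a denominator zero (m != -4, m != -2), so both are valid.

m = -3 or m = 0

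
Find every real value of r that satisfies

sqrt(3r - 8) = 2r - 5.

r = 2.75 or r = 3

Square both sides: 3r - 8 = (2r - 5)^2.
Expand and rearrange: 4r^2 - 23r + 33 = 0.
Solving gives r = 3 or r = 2.75.
Check each candidate in the original equation:
  r = 3: sqrt(1) = 1, while 2r - 5 = 1 — valid.
  r = 2.75: sqrt(0.25) = 0.5, while 2r - 5 = 0.5 — valid.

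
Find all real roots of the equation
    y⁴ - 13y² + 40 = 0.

Let u = y². The equation becomes u² - 13u + 40 = 0.
Factor: (u - 8)(u - 5) = 0, so u = 8 or u = 5.
y² = 8 gives y = ±2·√(2) ≈ ±2.8284.
y² = 5 gives y = ±√(5) ≈ ±2.2361.

y = -2.8284 or y = -2.2361 or y = 2.2361 or y = 2.8284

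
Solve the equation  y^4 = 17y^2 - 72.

y = -3 or y = -2.8284 or y = 2.8284 or y = 3

Let u = y^2. The equation becomes u^2 - 17u + 72 = 0.
Factor: (u - 8)(u - 9) = 0, so u = 8 or u = 9.
y^2 = 8 gives y = +/-2*sqrt(2) ~= +/-2.8284.
y^2 = 9 gives y = +/-3.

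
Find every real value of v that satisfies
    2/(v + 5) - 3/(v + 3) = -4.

Multiply both sides by (v + 5)(v + 3):
2(v + 3) - 3(v + 5) = -4(v + 5)(v + 3).
Expand and collect terms: -4v² - 31v - 51 = 0.
By the quadratic formula, v = (31 ± √145) / -8, so v ≈ -5.3802 or v ≈ -2.3698.
Neither value makes a denominator zero (v ≠ -5, v ≠ -3), so both are valid.

v = -5.3802 or v = -2.3698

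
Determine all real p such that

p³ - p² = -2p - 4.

p = -1

Rearrange: p³ - p² + 2p + 4 = 0.
Possible rational roots are divisors of 4. Testing p = -1 gives 0, so (p + 1) is a factor.
Divide: p³ - p² + 2p + 4 = (p + 1)(p² - 2p + 4).
The quadratic p² - 2p + 4 has discriminant -12 < 0, so no further real roots.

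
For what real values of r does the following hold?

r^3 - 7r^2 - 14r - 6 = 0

Possible rational roots are divisors of -6. Testing r = -1 gives 0, so (r + 1) is a factor.
Divide: r^3 - 7r^2 - 14r - 6 = (r + 1)(r^2 - 8r - 6).
Apply the quadratic formula to r^2 - 8r - 6 = 0: r = (8 +/- sqrt(88))/2, i.e. r ~= 8.6904 or r ~= -0.6904.

r = -1 or r = -0.6904 or r = 8.6904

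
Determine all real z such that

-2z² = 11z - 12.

z = -6.4327 or z = 0.9327

Rearrange to standard form: -2z² - 11z + 12 = 0.
Discriminant: (-11)² − 4·(-2)·12 = 217.
Quadratic formula: z = (11 ± √217) / (-4).
So z = -√(217)/4 - 11/4 ≈ -6.4327 or z = -11/4 + √(217)/4 ≈ 0.9327.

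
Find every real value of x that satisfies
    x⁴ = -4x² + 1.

Let u = x². The equation becomes u² + 4u - 1 = 0.
By the quadratic formula, u = -2 + √(5) or u = -√(5) - 2.
x² = -2 + √(5) gives x = ±√(-2 + √(5)) ≈ ±0.4859.
x² = -√(5) - 2 < 0 has no real solution.

x = -0.4859 or x = 0.4859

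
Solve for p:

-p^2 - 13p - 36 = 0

Factor: -1(p + 4)(p + 9) = 0.
So p = -4 or p = -9.

p = -9 or p = -4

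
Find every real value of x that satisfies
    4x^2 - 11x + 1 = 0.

Discriminant: (-11)^2 - 4*4*1 = 105.
Quadratic formula: x = (11 +/- sqrt(105)) / 8.
So x = sqrt(105)/8 + 11/8 ~= 2.6559 or x = 11/8 - sqrt(105)/8 ~= 0.0941.

x = 0.0941 or x = 2.6559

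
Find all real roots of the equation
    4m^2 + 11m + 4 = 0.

Discriminant: (11)^2 - 4*4*4 = 57.
Quadratic formula: m = (-11 +/- sqrt(57)) / 8.
So m = -11/8 + sqrt(57)/8 ~= -0.4313 or m = -11/8 - sqrt(57)/8 ~= -2.3187.

m = -2.3187 or m = -0.4313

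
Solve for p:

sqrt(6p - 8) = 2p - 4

p = 4

Square both sides: 6p - 8 = (2p - 4)^2.
Expand and rearrange: 4p^2 - 22p + 24 = 0.
Solving gives p = 4 or p = 1.5.
Check each candidate in the original equation:
  p = 4: sqrt(16) = 4, while 2p - 4 = 4 — valid.
  p = 1.5: sqrt(1) = 1, while 2p - 4 = -1 — extraneous.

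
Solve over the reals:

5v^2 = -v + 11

Rearrange to standard form: 5v^2 + v - 11 = 0.
Discriminant: (1)^2 - 4*5*(-11) = 221.
Quadratic formula: v = (-1 +/- sqrt(221)) / 10.
So v = -1/10 + sqrt(221)/10 ~= 1.3866 or v = -sqrt(221)/10 - 1/10 ~= -1.5866.

v = -1.5866 or v = 1.3866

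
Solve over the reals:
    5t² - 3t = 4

Rearrange to standard form: 5t² - 3t - 4 = 0.
Discriminant: (-3)² − 4·5·(-4) = 89.
Quadratic formula: t = (3 ± √89) / 10.
So t = 3/10 + √(89)/10 ≈ 1.2434 or t = 3/10 - √(89)/10 ≈ -0.6434.

t = -0.6434 or t = 1.2434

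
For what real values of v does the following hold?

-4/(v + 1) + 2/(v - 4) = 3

Multiply both sides by (v + 1)(v - 4):
-4(v - 4) + 2(v + 1) = 3(v + 1)(v - 4).
Expand and collect terms: 3v² - 7v - 30 = 0.
By the quadratic formula, v = (7 ± √409) / 6, so v ≈ 4.5373 or v ≈ -2.204.
Neither value makes a denominator zero (v ≠ -1, v ≠ 4), so both are valid.

v = -2.204 or v = 4.5373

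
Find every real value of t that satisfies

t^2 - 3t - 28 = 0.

t = -4 or t = 7

Factor: (t + 4)(t - 7) = 0.
So t = -4 or t = 7.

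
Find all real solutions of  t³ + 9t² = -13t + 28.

t = -6.1401 or t = -4 or t = 1.1401

Rearrange: t³ + 9t² + 13t - 28 = 0.
Possible rational roots are divisors of -28. Testing t = -4 gives 0, so (t + 4) is a factor.
Divide: t³ + 9t² + 13t - 28 = (t + 4)(t² + 5t - 7).
Apply the quadratic formula to t² + 5t - 7 = 0: t = (-5 ± √53)/2, i.e. t ≈ 1.1401 or t ≈ -6.1401.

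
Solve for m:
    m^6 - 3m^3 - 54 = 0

m = -1.8171 or m = 2.0801

Let u = m^3. The equation becomes u^2 - 3u - 54 = 0.
Factor: (u - 9)(u + 6) = 0, so u = 9 or u = -6.
m^3 = 9 gives m = (9)^(1/3) ~= 2.0801.
m^3 = -6 gives m = -(6)^(1/3) ~= -1.8171.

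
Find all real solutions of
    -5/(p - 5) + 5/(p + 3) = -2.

p = -5 or p = 7

Multiply both sides by (p - 5)(p + 3):
-5(p + 3) + 5(p - 5) = -2(p - 5)(p + 3).
Expand and collect terms: -2p² + 4p + 70 = 0.
Factor or apply the quadratic formula: p = -5 or p = 7.
Neither value makes a denominator zero (p ≠ 5, p ≠ -3), so both are valid.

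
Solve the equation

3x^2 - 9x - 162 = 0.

x = -6 or x = 9

Factor: 3(x + 6)(x - 9) = 0.
So x = -6 or x = 9.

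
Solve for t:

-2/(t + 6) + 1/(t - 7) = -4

t = -5.4898 or t = 6.7398

Multiply both sides by (t + 6)(t - 7):
-2(t - 7) + (t + 6) = -4(t + 6)(t - 7).
Expand and collect terms: -4t² + 5t + 148 = 0.
By the quadratic formula, t = (-5 ± √2393) / -8, so t ≈ -5.4898 or t ≈ 6.7398.
Neither value makes a denominator zero (t ≠ -6, t ≠ 7), so both are valid.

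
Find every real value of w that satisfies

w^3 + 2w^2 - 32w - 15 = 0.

w = -6.5414 or w = -0.4586 or w = 5

Possible rational roots are divisors of -15. Testing w = 5 gives 0, so (w - 5) is a factor.
Divide: w^3 + 2w^2 - 32w - 15 = (w - 5)(w^2 + 7w + 3).
Apply the quadratic formula to w^2 + 7w + 3 = 0: w = (-7 +/- sqrt(37))/2, i.e. w ~= -0.4586 or w ~= -6.5414.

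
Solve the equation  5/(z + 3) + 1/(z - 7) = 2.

Multiply both sides by (z + 3)(z - 7):
5(z - 7) + (z + 3) = 2(z + 3)(z - 7).
Expand and collect terms: 2z² - 14z - 10 = 0.
By the quadratic formula, z = (14 ± √276) / 4, so z ≈ 7.6533 or z ≈ -0.6533.
Neither value makes a denominator zero (z ≠ -3, z ≠ 7), so both are valid.

z = -0.6533 or z = 7.6533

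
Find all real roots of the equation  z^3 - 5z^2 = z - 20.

z = -1.7913 or z = 2.7913 or z = 4

Rearrange: z^3 - 5z^2 - z + 20 = 0.
Possible rational roots are divisors of 20. Testing z = 4 gives 0, so (z - 4) is a factor.
Divide: z^3 - 5z^2 - z + 20 = (z - 4)(z^2 - z - 5).
Apply the quadratic formula to z^2 - z - 5 = 0: z = (1 +/- sqrt(21))/2, i.e. z ~= 2.7913 or z ~= -1.7913.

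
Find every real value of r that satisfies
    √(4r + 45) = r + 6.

Square both sides: 4r + 45 = (r + 6)².
Expand and rearrange: r² + 8r - 9 = 0.
Solving gives r = 1 or r = -9.
Check each candidate in the original equation:
  r = 1: √(49) = 7, while r + 6 = 7 — valid.
  r = -9: √(9) = 3, while r + 6 = -3 — extraneous.

r = 1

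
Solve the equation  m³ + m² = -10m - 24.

Rearrange: m³ + m² + 10m + 24 = 0.
Possible rational roots are divisors of 24. Testing m = -2 gives 0, so (m + 2) is a factor.
Divide: m³ + m² + 10m + 24 = (m + 2)(m² - m + 12).
The quadratic m² - m + 12 has discriminant -47 < 0, so no further real roots.

m = -2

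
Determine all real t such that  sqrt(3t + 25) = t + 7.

Square both sides: 3t + 25 = (t + 7)^2.
Expand and rearrange: t^2 + 11t + 24 = 0.
Solving gives t = -3 or t = -8.
Check each candidate in the original equation:
  t = -3: sqrt(16) = 4, while t + 7 = 4 — valid.
  t = -8: sqrt(1) = 1, while t + 7 = -1 — extraneous.

t = -3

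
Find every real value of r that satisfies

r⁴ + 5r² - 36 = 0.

Let u = r². The equation becomes u² + 5u - 36 = 0.
Factor: (u - 4)(u + 9) = 0, so u = 4 or u = -9.
r² = 4 gives r = ±2.
r² = -9 < 0 has no real solution.

r = -2 or r = 2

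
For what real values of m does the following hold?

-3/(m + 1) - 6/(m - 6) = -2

Multiply both sides by (m + 1)(m - 6):
-3(m - 6) - 6(m + 1) = -2(m + 1)(m - 6).
Expand and collect terms: -2m^2 + 19m = 0.
Factor or apply the quadratic formula: m = 0 or m = 9.5.
Neither value makes a denominator zero (m != -1, m != 6), so both are valid.

m = 0 or m = 9.5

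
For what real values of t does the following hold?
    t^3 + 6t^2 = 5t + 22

t = -6.2361 or t = -1.7639 or t = 2

Rearrange: t^3 + 6t^2 - 5t - 22 = 0.
Possible rational roots are divisors of -22. Testing t = 2 gives 0, so (t - 2) is a factor.
Divide: t^3 + 6t^2 - 5t - 22 = (t - 2)(t^2 + 8t + 11).
Apply the quadratic formula to t^2 + 8t + 11 = 0: t = (-8 +/- sqrt(20))/2, i.e. t ~= -1.7639 or t ~= -6.2361.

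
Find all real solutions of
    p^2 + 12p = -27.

Bring every term to one side: p^2 + 12p + 27 = 0.
Factor: (p + 3)(p + 9) = 0.
So p = -3 or p = -9.

p = -9 or p = -3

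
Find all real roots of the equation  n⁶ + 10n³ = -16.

Let u = n³. The equation becomes u² + 10u + 16 = 0.
Factor: (u + 2)(u + 8) = 0, so u = -2 or u = -8.
n³ = -2 gives n = -∛(2) ≈ -1.2599.
n³ = -8 gives n = -2.

n = -2 or n = -1.2599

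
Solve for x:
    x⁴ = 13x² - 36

x = -3 or x = -2 or x = 2 or x = 3

Let u = x². The equation becomes u² - 13u + 36 = 0.
Factor: (u - 9)(u - 4) = 0, so u = 9 or u = 4.
x² = 9 gives x = ±3.
x² = 4 gives x = ±2.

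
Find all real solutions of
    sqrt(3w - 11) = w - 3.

w = 4 or w = 5

Square both sides: 3w - 11 = (w - 3)^2.
Expand and rearrange: w^2 - 9w + 20 = 0.
Solving gives w = 5 or w = 4.
Check each candidate in the original equation:
  w = 5: sqrt(4) = 2, while w - 3 = 2 — valid.
  w = 4: sqrt(1) = 1, while w - 3 = 1 — valid.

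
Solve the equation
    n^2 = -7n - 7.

n = -5.7913 or n = -1.2087

Rearrange to standard form: n^2 + 7n + 7 = 0.
Discriminant: (7)^2 - 4*1*7 = 21.
Quadratic formula: n = (-7 +/- sqrt(21)) / 2.
So n = -7/2 + sqrt(21)/2 ~= -1.2087 or n = -7/2 - sqrt(21)/2 ~= -5.7913.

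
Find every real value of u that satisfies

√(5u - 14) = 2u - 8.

Square both sides: 5u - 14 = (2u - 8)².
Expand and rearrange: 4u² - 37u + 78 = 0.
Solving gives u = 6 or u = 3.25.
Check each candidate in the original equation:
  u = 6: √(16) = 4, while 2u - 8 = 4 — valid.
  u = 3.25: √(2.25) = 1.5, while 2u - 8 = -1.5 — extraneous.

u = 6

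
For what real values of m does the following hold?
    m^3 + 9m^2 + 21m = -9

Rearrange: m^3 + 9m^2 + 21m + 9 = 0.
Possible rational roots are divisors of 9. Testing m = -3 gives 0, so (m + 3) is a factor.
Divide: m^3 + 9m^2 + 21m + 9 = (m + 3)(m^2 + 6m + 3).
Apply the quadratic formula to m^2 + 6m + 3 = 0: m = (-6 +/- sqrt(24))/2, i.e. m ~= -0.5505 or m ~= -5.4495.

m = -5.4495 or m = -3 or m = -0.5505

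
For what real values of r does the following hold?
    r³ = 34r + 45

Rearrange: r³ - 34r - 45 = 0.
Possible rational roots are divisors of -45. Testing r = -5 gives 0, so (r + 5) is a factor.
Divide: r³ - 34r - 45 = (r + 5)(r² - 5r - 9).
Apply the quadratic formula to r² - 5r - 9 = 0: r = (5 ± √61)/2, i.e. r ≈ 6.4051 or r ≈ -1.4051.

r = -5 or r = -1.4051 or r = 6.4051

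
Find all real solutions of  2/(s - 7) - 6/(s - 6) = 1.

Multiply both sides by (s - 7)(s - 6):
2(s - 6) - 6(s - 7) = (s - 7)(s - 6).
Expand and collect terms: s² - 9s + 12 = 0.
By the quadratic formula, s = (9 ± √33) / 2, so s ≈ 7.3723 or s ≈ 1.6277.
Neither value makes a denominator zero (s ≠ 7, s ≠ 6), so both are valid.

s = 1.6277 or s = 7.3723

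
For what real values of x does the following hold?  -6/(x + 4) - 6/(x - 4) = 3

Multiply both sides by (x + 4)(x - 4):
-6(x - 4) - 6(x + 4) = 3(x + 4)(x - 4).
Expand and collect terms: 3x² + 12x - 48 = 0.
By the quadratic formula, x = (-12 ± √720) / 6, so x ≈ 2.4721 or x ≈ -6.4721.
Neither value makes a denominator zero (x ≠ -4, x ≠ 4), so both are valid.

x = -6.4721 or x = 2.4721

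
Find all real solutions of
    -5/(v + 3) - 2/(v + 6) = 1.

Multiply both sides by (v + 3)(v + 6):
-5(v + 6) - 2(v + 3) = (v + 3)(v + 6).
Expand and collect terms: v^2 + 16v + 54 = 0.
By the quadratic formula, v = (-16 +/- sqrt(40)) / 2, so v ~= -4.8377 or v ~= -11.1623.
Neither value makes a denominator zero (v != -3, v != -6), so both are valid.

v = -11.1623 or v = -4.8377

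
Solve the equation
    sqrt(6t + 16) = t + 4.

Square both sides: 6t + 16 = (t + 4)^2.
Expand and rearrange: t^2 + 2t = 0.
Solving gives t = 0 or t = -2.
Check each candidate in the original equation:
  t = 0: sqrt(16) = 4, while t + 4 = 4 — valid.
  t = -2: sqrt(4) = 2, while t + 4 = 2 — valid.

t = -2 or t = 0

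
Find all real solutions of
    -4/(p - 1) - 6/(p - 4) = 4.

Multiply both sides by (p - 1)(p - 4):
-4(p - 4) - 6(p - 1) = 4(p - 1)(p - 4).
Expand and collect terms: 4p^2 - 10p - 6 = 0.
Factor or apply the quadratic formula: p = 3 or p = -0.5.
Neither value makes a denominator zero (p != 1, p != 4), so both are valid.

p = -0.5 or p = 3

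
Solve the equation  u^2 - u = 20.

u = -4 or u = 5

Bring every term to one side: u^2 - u - 20 = 0.
Factor: (u + 4)(u - 5) = 0.
So u = -4 or u = 5.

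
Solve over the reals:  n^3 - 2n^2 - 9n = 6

n = -1.3723 or n = -1 or n = 4.3723

Rearrange: n^3 - 2n^2 - 9n - 6 = 0.
Possible rational roots are divisors of -6. Testing n = -1 gives 0, so (n + 1) is a factor.
Divide: n^3 - 2n^2 - 9n - 6 = (n + 1)(n^2 - 3n - 6).
Apply the quadratic formula to n^2 - 3n - 6 = 0: n = (3 +/- sqrt(33))/2, i.e. n ~= 4.3723 or n ~= -1.3723.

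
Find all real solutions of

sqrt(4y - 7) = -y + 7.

y = 4

Square both sides: 4y - 7 = (-y + 7)^2.
Expand and rearrange: y^2 - 18y + 56 = 0.
Solving gives y = 14 or y = 4.
Check each candidate in the original equation:
  y = 14: sqrt(49) = 7, while -y + 7 = -7 — extraneous.
  y = 4: sqrt(9) = 3, while -y + 7 = 3 — valid.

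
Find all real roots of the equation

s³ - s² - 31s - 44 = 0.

s = -4 or s = -1.6533 or s = 6.6533

Possible rational roots are divisors of -44. Testing s = -4 gives 0, so (s + 4) is a factor.
Divide: s³ - s² - 31s - 44 = (s + 4)(s² - 5s - 11).
Apply the quadratic formula to s² - 5s - 11 = 0: s = (5 ± √69)/2, i.e. s ≈ 6.6533 or s ≈ -1.6533.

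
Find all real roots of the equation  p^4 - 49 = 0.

p = -2.6458 or p = 2.6458

Let u = p^2. The equation becomes u^2 - 49 = 0.
Factor: (u + 7)(u - 7) = 0, so u = -7 or u = 7.
p^2 = -7 < 0 has no real solution.
p^2 = 7 gives p = +/-sqrt(7) ~= +/-2.6458.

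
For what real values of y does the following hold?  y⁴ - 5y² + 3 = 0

Let u = y². The equation becomes u² - 5u + 3 = 0.
By the quadratic formula, u = √(13)/2 + 5/2 or u = 5/2 - √(13)/2.
y² = √(13)/2 + 5/2 gives y = ±√(√(13)/2 + 5/2) ≈ ±2.0743.
y² = 5/2 - √(13)/2 gives y = ±√(5/2 - √(13)/2) ≈ ±0.835.

y = -2.0743 or y = -0.835 or y = 0.835 or y = 2.0743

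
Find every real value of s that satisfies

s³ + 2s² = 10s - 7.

Rearrange: s³ + 2s² - 10s + 7 = 0.
Possible rational roots are divisors of 7. Testing s = 1 gives 0, so (s - 1) is a factor.
Divide: s³ + 2s² - 10s + 7 = (s - 1)(s² + 3s - 7).
Apply the quadratic formula to s² + 3s - 7 = 0: s = (-3 ± √37)/2, i.e. s ≈ 1.5414 or s ≈ -4.5414.

s = -4.5414 or s = 1 or s = 1.5414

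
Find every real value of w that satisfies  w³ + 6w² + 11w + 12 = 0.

w = -4

Possible rational roots are divisors of 12. Testing w = -4 gives 0, so (w + 4) is a factor.
Divide: w³ + 6w² + 11w + 12 = (w + 4)(w² + 2w + 3).
The quadratic w² + 2w + 3 has discriminant -8 < 0, so no further real roots.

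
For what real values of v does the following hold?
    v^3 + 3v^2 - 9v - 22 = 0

Possible rational roots are divisors of -22. Testing v = -2 gives 0, so (v + 2) is a factor.
Divide: v^3 + 3v^2 - 9v - 22 = (v + 2)(v^2 + v - 11).
Apply the quadratic formula to v^2 + v - 11 = 0: v = (-1 +/- sqrt(45))/2, i.e. v ~= 2.8541 or v ~= -3.8541.

v = -3.8541 or v = -2 or v = 2.8541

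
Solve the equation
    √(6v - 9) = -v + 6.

v = 3

Square both sides: 6v - 9 = (-v + 6)².
Expand and rearrange: v² - 18v + 45 = 0.
Solving gives v = 15 or v = 3.
Check each candidate in the original equation:
  v = 15: √(81) = 9, while -v + 6 = -9 — extraneous.
  v = 3: √(9) = 3, while -v + 6 = 3 — valid.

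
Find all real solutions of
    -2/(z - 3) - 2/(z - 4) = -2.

Multiply both sides by (z - 3)(z - 4):
-2(z - 4) - 2(z - 3) = -2(z - 3)(z - 4).
Expand and collect terms: -2z^2 + 18z - 38 = 0.
By the quadratic formula, z = (-18 +/- sqrt(20)) / -4, so z ~= 3.382 or z ~= 5.618.
Neither value makes a denominator zero (z != 3, z != 4), so both are valid.

z = 3.382 or z = 5.618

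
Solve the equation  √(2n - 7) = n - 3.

n = 4

Square both sides: 2n - 7 = (n - 3)².
Expand and rearrange: n² - 8n + 16 = 0.
This gives the repeated root n = 4.
Check in the original equation:
  n = 4: √(1) = 1, while n - 3 = 1 — valid.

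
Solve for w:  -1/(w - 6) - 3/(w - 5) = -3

w = 5.5657 or w = 6.7676

Multiply both sides by (w - 6)(w - 5):
-(w - 5) - 3(w - 6) = -3(w - 6)(w - 5).
Expand and collect terms: -3w^2 + 37w - 113 = 0.
By the quadratic formula, w = (-37 +/- sqrt(13)) / -6, so w ~= 5.5657 or w ~= 6.7676.
Neither value makes a denominator zero (w != 6, w != 5), so both are valid.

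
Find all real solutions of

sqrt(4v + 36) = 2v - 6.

Square both sides: 4v + 36 = (2v - 6)^2.
Expand and rearrange: 4v^2 - 28v = 0.
Solving gives v = 7 or v = 0.
Check each candidate in the original equation:
  v = 7: sqrt(64) = 8, while 2v - 6 = 8 — valid.
  v = 0: sqrt(36) = 6, while 2v - 6 = -6 — extraneous.

v = 7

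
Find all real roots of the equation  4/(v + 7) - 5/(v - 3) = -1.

Multiply both sides by (v + 7)(v - 3):
4(v - 3) - 5(v + 7) = -(v + 7)(v - 3).
Expand and collect terms: -v^2 - 3v + 68 = 0.
By the quadratic formula, v = (3 +/- sqrt(281)) / -2, so v ~= -9.8815 or v ~= 6.8815.
Neither value makes a denominator zero (v != -7, v != 3), so both are valid.

v = -9.8815 or v = 6.8815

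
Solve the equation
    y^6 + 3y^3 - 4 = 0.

Let u = y^3. The equation becomes u^2 + 3u - 4 = 0.
Factor: (u - 1)(u + 4) = 0, so u = 1 or u = -4.
y^3 = 1 gives y = 1.
y^3 = -4 gives y = -(4)^(1/3) ~= -1.5874.

y = -1.5874 or y = 1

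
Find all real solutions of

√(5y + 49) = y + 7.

Square both sides: 5y + 49 = (y + 7)².
Expand and rearrange: y² + 9y = 0.
Solving gives y = 0 or y = -9.
Check each candidate in the original equation:
  y = 0: √(49) = 7, while y + 7 = 7 — valid.
  y = -9: √(4) = 2, while y + 7 = -2 — extraneous.

y = 0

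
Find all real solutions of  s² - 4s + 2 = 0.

Discriminant: (-4)² − 4·1·2 = 8.
Quadratic formula: s = (4 ± √8) / 2.
So s = √(2) + 2 ≈ 3.4142 or s = 2 - √(2) ≈ 0.5858.

s = 0.5858 or s = 3.4142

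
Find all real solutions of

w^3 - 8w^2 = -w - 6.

Rearrange: w^3 - 8w^2 + w + 6 = 0.
Possible rational roots are divisors of 6. Testing w = 1 gives 0, so (w - 1) is a factor.
Divide: w^3 - 8w^2 + w + 6 = (w - 1)(w^2 - 7w - 6).
Apply the quadratic formula to w^2 - 7w - 6 = 0: w = (7 +/- sqrt(73))/2, i.e. w ~= 7.772 or w ~= -0.772.

w = -0.772 or w = 1 or w = 7.772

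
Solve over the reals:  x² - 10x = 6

x = -0.5678 or x = 10.5678

Rearrange to standard form: x² - 10x - 6 = 0.
Discriminant: (-10)² − 4·1·(-6) = 124.
Quadratic formula: x = (10 ± √124) / 2.
So x = 5 + √(31) ≈ 10.5678 or x = 5 - √(31) ≈ -0.5678.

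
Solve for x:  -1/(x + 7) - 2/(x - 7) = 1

x = -8.1521 or x = 5.1521

Multiply both sides by (x + 7)(x - 7):
-(x - 7) - 2(x + 7) = (x + 7)(x - 7).
Expand and collect terms: x² + 3x - 42 = 0.
By the quadratic formula, x = (-3 ± √177) / 2, so x ≈ 5.1521 or x ≈ -8.1521.
Neither value makes a denominator zero (x ≠ -7, x ≠ 7), so both are valid.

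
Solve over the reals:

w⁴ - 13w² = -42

w = -2.6458 or w = -2.4495 or w = 2.4495 or w = 2.6458

Let u = w². The equation becomes u² - 13u + 42 = 0.
Factor: (u - 7)(u - 6) = 0, so u = 7 or u = 6.
w² = 7 gives w = ±√(7) ≈ ±2.6458.
w² = 6 gives w = ±√(6) ≈ ±2.4495.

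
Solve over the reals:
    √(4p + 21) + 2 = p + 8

p = -5 or p = -3

Isolate the radical: √(4p + 21) = p + 6.
Square both sides: 4p + 21 = (p + 6)².
Expand and rearrange: p² + 8p + 15 = 0.
Solving gives p = -3 or p = -5.
Check each candidate in the original equation:
  p = -3: √(9) = 3, while p + 6 = 3 — valid.
  p = -5: √(1) = 1, while p + 6 = 1 — valid.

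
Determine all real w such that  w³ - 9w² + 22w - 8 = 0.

Possible rational roots are divisors of -8. Testing w = 4 gives 0, so (w - 4) is a factor.
Divide: w³ - 9w² + 22w - 8 = (w - 4)(w² - 5w + 2).
Apply the quadratic formula to w² - 5w + 2 = 0: w = (5 ± √17)/2, i.e. w ≈ 4.5616 or w ≈ 0.4384.

w = 0.4384 or w = 4 or w = 4.5616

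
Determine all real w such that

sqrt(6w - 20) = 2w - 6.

w = 3.5 or w = 4

Square both sides: 6w - 20 = (2w - 6)^2.
Expand and rearrange: 4w^2 - 30w + 56 = 0.
Solving gives w = 4 or w = 3.5.
Check each candidate in the original equation:
  w = 4: sqrt(4) = 2, while 2w - 6 = 2 — valid.
  w = 3.5: sqrt(1) = 1, while 2w - 6 = 1 — valid.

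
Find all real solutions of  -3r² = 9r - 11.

r = -3.9324 or r = 0.9324

Rearrange to standard form: -3r² - 9r + 11 = 0.
Discriminant: (-9)² − 4·(-3)·11 = 213.
Quadratic formula: r = (9 ± √213) / (-6).
So r = -√(213)/6 - 3/2 ≈ -3.9324 or r = -3/2 + √(213)/6 ≈ 0.9324.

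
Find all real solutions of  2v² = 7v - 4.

v = 0.7192 or v = 2.7808

Rearrange to standard form: 2v² - 7v + 4 = 0.
Discriminant: (-7)² − 4·2·4 = 17.
Quadratic formula: v = (7 ± √17) / 4.
So v = √(17)/4 + 7/4 ≈ 2.7808 or v = 7/4 - √(17)/4 ≈ 0.7192.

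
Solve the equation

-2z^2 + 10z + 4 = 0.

z = -0.3723 or z = 5.3723

Discriminant: (10)^2 - 4*(-2)*4 = 132.
Quadratic formula: z = (-10 +/- sqrt(132)) / (-4).
So z = 5/2 - sqrt(33)/2 ~= -0.3723 or z = 5/2 + sqrt(33)/2 ~= 5.3723.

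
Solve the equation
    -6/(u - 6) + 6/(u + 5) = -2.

Multiply both sides by (u - 6)(u + 5):
-6(u + 5) + 6(u - 6) = -2(u - 6)(u + 5).
Expand and collect terms: -2u² + 2u + 126 = 0.
By the quadratic formula, u = (-2 ± √1012) / -4, so u ≈ -7.453 or u ≈ 8.453.
Neither value makes a denominator zero (u ≠ 6, u ≠ -5), so both are valid.

u = -7.453 or u = 8.453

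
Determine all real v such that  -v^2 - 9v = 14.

Bring every term to one side: -v^2 - 9v - 14 = 0.
Factor: -1(v + 7)(v + 2) = 0.
So v = -7 or v = -2.

v = -7 or v = -2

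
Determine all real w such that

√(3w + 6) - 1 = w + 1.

w = -2 or w = 1

Isolate the radical: √(3w + 6) = w + 2.
Square both sides: 3w + 6 = (w + 2)².
Expand and rearrange: w² + w - 2 = 0.
Solving gives w = 1 or w = -2.
Check each candidate in the original equation:
  w = 1: √(9) = 3, while w + 2 = 3 — valid.
  w = -2: √(0) = 0, while w + 2 = 0 — valid.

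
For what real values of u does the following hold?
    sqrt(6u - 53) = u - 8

u = 9 or u = 13

Square both sides: 6u - 53 = (u - 8)^2.
Expand and rearrange: u^2 - 22u + 117 = 0.
Solving gives u = 13 or u = 9.
Check each candidate in the original equation:
  u = 13: sqrt(25) = 5, while u - 8 = 5 — valid.
  u = 9: sqrt(1) = 1, while u - 8 = 1 — valid.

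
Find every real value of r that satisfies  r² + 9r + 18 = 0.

r = -6 or r = -3

Factor: (r + 6)(r + 3) = 0.
So r = -6 or r = -3.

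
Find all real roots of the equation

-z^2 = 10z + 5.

Rearrange to standard form: -z^2 - 10z - 5 = 0.
Discriminant: (-10)^2 - 4*(-1)*(-5) = 80.
Quadratic formula: z = (10 +/- sqrt(80)) / (-2).
So z = -5 - 2*sqrt(5) ~= -9.4721 or z = -5 + 2*sqrt(5) ~= -0.5279.

z = -9.4721 or z = -0.5279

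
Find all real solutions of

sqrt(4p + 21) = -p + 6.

p = 1

Square both sides: 4p + 21 = (-p + 6)^2.
Expand and rearrange: p^2 - 16p + 15 = 0.
Solving gives p = 15 or p = 1.
Check each candidate in the original equation:
  p = 15: sqrt(81) = 9, while -p + 6 = -9 — extraneous.
  p = 1: sqrt(25) = 5, while -p + 6 = 5 — valid.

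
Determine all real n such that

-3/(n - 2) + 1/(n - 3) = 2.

Multiply both sides by (n - 2)(n - 3):
-3(n - 3) + (n - 2) = 2(n - 2)(n - 3).
Expand and collect terms: 2n² - 8n + 5 = 0.
By the quadratic formula, n = (8 ± √24) / 4, so n ≈ 3.2247 or n ≈ 0.7753.
Neither value makes a denominator zero (n ≠ 2, n ≠ 3), so both are valid.

n = 0.7753 or n = 3.2247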